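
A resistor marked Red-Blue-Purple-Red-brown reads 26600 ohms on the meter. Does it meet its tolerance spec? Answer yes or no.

Red → 2 (first significant figure)
Blue → 6 (second significant figure)
Violet → 7 (third significant figure)
Red → ×10^2 multiplier
Brown → ±1% tolerance
267 × 100 = 26700 Ω
Allowed range: 26433 Ω to 26967 Ω.
26600 ohms lies inside that range.

yes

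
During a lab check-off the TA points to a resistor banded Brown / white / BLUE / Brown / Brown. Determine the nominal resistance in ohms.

1960 Ω

Brown → 1 (first significant figure)
White → 9 (second significant figure)
Blue → 6 (third significant figure)
Brown → ×10 multiplier
196 × 10 = 1960 Ω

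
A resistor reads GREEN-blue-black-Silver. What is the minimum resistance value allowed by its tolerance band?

Green → 5 (first significant figure)
Blue → 6 (second significant figure)
Black → ×1 multiplier
Silver → ±10% tolerance
56 × 1 = 56 Ω
Minimum = 56 × (1 − 10/100) = 50.4 Ω.

50.4 Ω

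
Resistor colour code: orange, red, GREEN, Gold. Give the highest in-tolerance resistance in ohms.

3360000 Ω

Orange → 3 (first significant figure)
Red → 2 (second significant figure)
Green → ×10^5 multiplier
Gold → ±5% tolerance
32 × 100000 = 3200000 Ω
Highest = 3200000 × (1 + 5/100) = 3360000 Ω.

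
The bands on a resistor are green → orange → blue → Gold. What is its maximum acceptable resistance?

55650000 Ω

Green → 5 (first significant figure)
Orange → 3 (second significant figure)
Blue → ×10^6 multiplier
Gold → ±5% tolerance
53 × 1000000 = 53000000 Ω
Maximum = 53000000 × (1 + 5/100) = 55650000 Ω.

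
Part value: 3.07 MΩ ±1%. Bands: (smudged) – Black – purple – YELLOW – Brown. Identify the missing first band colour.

orange

3070000 Ω = 307 × 10^4.
The first band gives digit 3 of the significand, and 3 is orange.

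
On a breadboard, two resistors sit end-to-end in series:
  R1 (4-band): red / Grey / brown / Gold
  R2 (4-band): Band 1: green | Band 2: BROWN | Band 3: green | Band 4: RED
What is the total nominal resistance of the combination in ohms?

5100280 Ω

R1: red, grey → 28; brown ×10 → 280 Ω.
R2: green, brown → 51; green ×10^5 → 5100000 Ω.
Series: 280 + 5100000 = 5100280 Ω.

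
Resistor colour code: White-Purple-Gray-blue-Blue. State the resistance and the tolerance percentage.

White → 9 (first significant figure)
Violet → 7 (second significant figure)
Grey → 8 (third significant figure)
Blue → ×10^6 multiplier
Blue → ±0.25% tolerance
978 × 1000000 = 978000000 Ω

978000000 Ω ±0.25%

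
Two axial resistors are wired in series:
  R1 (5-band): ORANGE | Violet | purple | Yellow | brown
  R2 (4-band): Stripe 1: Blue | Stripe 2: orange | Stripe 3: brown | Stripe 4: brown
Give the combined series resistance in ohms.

R1: orange, violet, violet → 377; yellow ×10^4 → 3770000 Ω.
R2: blue, orange → 63; brown ×10 → 630 Ω.
Series: 3770000 + 630 = 3770630 Ω.

3770630 Ω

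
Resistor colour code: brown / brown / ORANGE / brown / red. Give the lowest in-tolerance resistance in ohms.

Brown → 1 (first significant figure)
Brown → 1 (second significant figure)
Orange → 3 (third significant figure)
Brown → ×10 multiplier
Red → ±2% tolerance
113 × 10 = 1130 Ω
Lowest = 1130 × (1 − 2/100) = 1107.4 Ω.

1107.4 Ω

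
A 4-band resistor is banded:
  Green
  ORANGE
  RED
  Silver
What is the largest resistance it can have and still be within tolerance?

5830 Ω

Green → 5 (first significant figure)
Orange → 3 (second significant figure)
Red → ×10^2 multiplier
Silver → ±10% tolerance
53 × 100 = 5300 Ω
Largest = 5300 × (1 + 10/100) = 5830 Ω.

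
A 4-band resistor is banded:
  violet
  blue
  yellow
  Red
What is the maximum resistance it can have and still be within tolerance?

Violet → 7 (first significant figure)
Blue → 6 (second significant figure)
Yellow → ×10^4 multiplier
Red → ±2% tolerance
76 × 10000 = 760000 Ω
Maximum = 760000 × (1 + 2/100) = 775200 Ω.

775200 Ω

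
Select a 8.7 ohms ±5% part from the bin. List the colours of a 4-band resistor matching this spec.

grey, violet, gold, gold

8.7 Ω = 87 × 10^-1.
8 → grey
7 → violet
Multiplier 10^-1 → gold.
±5% tolerance → gold.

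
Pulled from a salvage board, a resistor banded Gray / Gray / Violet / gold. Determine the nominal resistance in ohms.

880000000 Ω

Grey → 8 (first significant figure)
Grey → 8 (second significant figure)
Violet → ×10^7 multiplier
88 × 10000000 = 880000000 Ω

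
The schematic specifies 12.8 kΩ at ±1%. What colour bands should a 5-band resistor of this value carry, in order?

12800 Ω = 128 × 10^2.
1 → brown
2 → red
8 → grey
Multiplier 10^2 → red.
±1% tolerance → brown.

brown, red, grey, red, brown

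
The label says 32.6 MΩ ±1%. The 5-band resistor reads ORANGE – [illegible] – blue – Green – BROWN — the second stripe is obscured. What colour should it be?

red

32600000 Ω = 326 × 10^5.
The second band gives digit 2 of the significand, and 2 is red.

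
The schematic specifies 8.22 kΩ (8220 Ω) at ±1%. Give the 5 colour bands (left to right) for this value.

grey, red, red, brown, brown

8220 Ω = 822 × 10^1.
8 → grey
2 → red
2 → red
Multiplier 10^1 → brown.
±1% tolerance → brown.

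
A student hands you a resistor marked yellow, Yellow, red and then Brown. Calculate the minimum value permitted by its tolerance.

Yellow → 4 (first significant figure)
Yellow → 4 (second significant figure)
Red → ×10^2 multiplier
Brown → ±1% tolerance
44 × 100 = 4400 Ω
Minimum = 4400 × (1 − 1/100) = 4356 Ω.

4356 Ω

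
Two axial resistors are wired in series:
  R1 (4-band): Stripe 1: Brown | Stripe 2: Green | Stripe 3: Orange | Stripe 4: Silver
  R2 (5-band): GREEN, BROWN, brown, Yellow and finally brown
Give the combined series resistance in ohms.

5125000 Ω

R1: brown, green → 15; orange ×10^3 → 15000 Ω.
R2: green, brown, brown → 511; yellow ×10^4 → 5110000 Ω.
Series: 15000 + 5110000 = 5125000 Ω.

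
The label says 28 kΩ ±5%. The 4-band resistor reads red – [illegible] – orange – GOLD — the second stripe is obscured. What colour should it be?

28000 Ω = 28 × 10^3.
The second band gives digit 8 of the significand, and 8 is grey.

grey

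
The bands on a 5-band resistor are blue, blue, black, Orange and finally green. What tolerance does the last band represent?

The last band, green, is the tolerance band.
Green corresponds to ±0.5%.

±0.5%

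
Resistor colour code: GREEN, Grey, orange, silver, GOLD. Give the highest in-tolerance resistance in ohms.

Green → 5 (first significant figure)
Grey → 8 (second significant figure)
Orange → 3 (third significant figure)
Silver → ×0.01 multiplier
Gold → ±5% tolerance
583 × 0.01 = 5.83 Ω
Highest = 5.83 × (1 + 5/100) = 6.1215 Ω.

6.1215 Ω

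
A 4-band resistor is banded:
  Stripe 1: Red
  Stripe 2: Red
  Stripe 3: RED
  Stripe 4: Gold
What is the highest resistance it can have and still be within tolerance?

2310 Ω

Red → 2 (first significant figure)
Red → 2 (second significant figure)
Red → ×10^2 multiplier
Gold → ±5% tolerance
22 × 100 = 2200 Ω
Highest = 2200 × (1 + 5/100) = 2310 Ω.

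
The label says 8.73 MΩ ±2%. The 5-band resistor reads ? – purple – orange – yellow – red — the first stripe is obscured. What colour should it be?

grey

8730000 Ω = 873 × 10^4.
The first band gives digit 8 of the significand, and 8 is grey.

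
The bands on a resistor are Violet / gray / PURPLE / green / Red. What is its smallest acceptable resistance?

77126000 Ω

Violet → 7 (first significant figure)
Grey → 8 (second significant figure)
Violet → 7 (third significant figure)
Green → ×10^5 multiplier
Red → ±2% tolerance
787 × 100000 = 78700000 Ω
Smallest = 78700000 × (1 − 2/100) = 77126000 Ω.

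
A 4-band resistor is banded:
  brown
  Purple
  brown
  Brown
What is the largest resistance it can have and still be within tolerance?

171.7 Ω

Brown → 1 (first significant figure)
Violet → 7 (second significant figure)
Brown → ×10 multiplier
Brown → ±1% tolerance
17 × 10 = 170 Ω
Largest = 170 × (1 + 1/100) = 171.7 Ω.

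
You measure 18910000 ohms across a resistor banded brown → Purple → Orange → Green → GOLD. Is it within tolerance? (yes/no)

no

Brown → 1 (first significant figure)
Violet → 7 (second significant figure)
Orange → 3 (third significant figure)
Green → ×10^5 multiplier
Gold → ±5% tolerance
173 × 100000 = 17300000 Ω
Allowed range: 16435000 Ω to 18165000 Ω.
18910000 ohms lies outside that range.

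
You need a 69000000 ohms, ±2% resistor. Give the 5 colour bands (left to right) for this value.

69000000 Ω = 690 × 10^5.
6 → blue
9 → white
0 → black
Multiplier 10^5 → green.
±2% tolerance → red.

blue, white, black, green, red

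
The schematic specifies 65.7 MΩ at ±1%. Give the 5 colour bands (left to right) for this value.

blue, green, violet, green, brown

65700000 Ω = 657 × 10^5.
6 → blue
5 → green
7 → violet
Multiplier 10^5 → green.
±1% tolerance → brown.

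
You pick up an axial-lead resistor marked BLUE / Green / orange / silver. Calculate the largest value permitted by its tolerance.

71500 Ω

Blue → 6 (first significant figure)
Green → 5 (second significant figure)
Orange → ×10^3 multiplier
Silver → ±10% tolerance
65 × 1000 = 65000 Ω
Largest = 65000 × (1 + 10/100) = 71500 Ω.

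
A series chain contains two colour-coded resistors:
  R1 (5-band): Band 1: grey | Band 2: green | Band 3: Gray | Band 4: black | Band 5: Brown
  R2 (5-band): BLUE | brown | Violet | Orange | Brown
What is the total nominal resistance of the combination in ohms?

R1: grey, green, grey → 858; black ×1 → 858 Ω.
R2: blue, brown, violet → 617; orange ×10^3 → 617000 Ω.
Series: 858 + 617000 = 617858 Ω.

617858 Ω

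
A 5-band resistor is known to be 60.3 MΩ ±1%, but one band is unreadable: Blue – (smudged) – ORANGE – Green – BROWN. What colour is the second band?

black

60300000 Ω = 603 × 10^5.
The second band gives digit 0 of the significand, and 0 is black.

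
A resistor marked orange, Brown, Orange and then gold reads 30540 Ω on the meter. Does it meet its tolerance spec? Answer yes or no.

yes

Orange → 3 (first significant figure)
Brown → 1 (second significant figure)
Orange → ×10^3 multiplier
Gold → ±5% tolerance
31 × 1000 = 31000 Ω
Allowed range: 29450 Ω to 32550 Ω.
30540 Ω lies inside that range.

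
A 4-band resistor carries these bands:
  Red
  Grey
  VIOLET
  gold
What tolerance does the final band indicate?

The last band, gold, is the tolerance band.
Gold corresponds to ±5%.

±5%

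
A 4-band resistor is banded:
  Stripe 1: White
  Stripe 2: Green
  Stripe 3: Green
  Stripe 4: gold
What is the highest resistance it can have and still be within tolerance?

9975000 Ω

White → 9 (first significant figure)
Green → 5 (second significant figure)
Green → ×10^5 multiplier
Gold → ±5% tolerance
95 × 100000 = 9500000 Ω
Highest = 9500000 × (1 + 5/100) = 9975000 Ω.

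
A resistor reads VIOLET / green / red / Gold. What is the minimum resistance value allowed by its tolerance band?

Violet → 7 (first significant figure)
Green → 5 (second significant figure)
Red → ×10^2 multiplier
Gold → ±5% tolerance
75 × 100 = 7500 Ω
Minimum = 7500 × (1 − 5/100) = 7125 Ω.

7125 Ω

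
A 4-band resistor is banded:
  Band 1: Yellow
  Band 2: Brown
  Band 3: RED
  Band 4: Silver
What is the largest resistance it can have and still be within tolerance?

Yellow → 4 (first significant figure)
Brown → 1 (second significant figure)
Red → ×10^2 multiplier
Silver → ±10% tolerance
41 × 100 = 4100 Ω
Largest = 4100 × (1 + 10/100) = 4510 Ω.

4510 Ω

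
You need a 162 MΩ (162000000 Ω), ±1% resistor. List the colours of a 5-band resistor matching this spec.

162000000 Ω = 162 × 10^6.
1 → brown
6 → blue
2 → red
Multiplier 10^6 → blue.
±1% tolerance → brown.

brown, blue, red, blue, brown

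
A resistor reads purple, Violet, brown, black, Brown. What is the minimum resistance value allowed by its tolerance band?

Violet → 7 (first significant figure)
Violet → 7 (second significant figure)
Brown → 1 (third significant figure)
Black → ×1 multiplier
Brown → ±1% tolerance
771 × 1 = 771 Ω
Minimum = 771 × (1 − 1/100) = 763.29 Ω.

763.29 Ω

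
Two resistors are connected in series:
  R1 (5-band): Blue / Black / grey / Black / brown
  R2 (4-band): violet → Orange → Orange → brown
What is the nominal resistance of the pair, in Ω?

R1: blue, black, grey → 608; black ×1 → 608 Ω.
R2: violet, orange → 73; orange ×10^3 → 73000 Ω.
Series: 608 + 73000 = 73608 Ω.

73608 Ω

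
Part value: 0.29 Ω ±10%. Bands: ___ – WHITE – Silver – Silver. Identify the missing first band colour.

0.29 Ω = 29 × 10^-2.
The first band gives digit 2 of the significand, and 2 is red.

red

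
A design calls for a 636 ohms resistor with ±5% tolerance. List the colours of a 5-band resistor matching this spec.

636 Ω = 636 × 10^0.
6 → blue
3 → orange
6 → blue
Multiplier 10^0 → black.
±5% tolerance → gold.

blue, orange, blue, black, gold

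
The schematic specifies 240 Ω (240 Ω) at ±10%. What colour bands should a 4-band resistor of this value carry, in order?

red, yellow, brown, silver

240 Ω = 24 × 10^1.
2 → red
4 → yellow
Multiplier 10^1 → brown.
±10% tolerance → silver.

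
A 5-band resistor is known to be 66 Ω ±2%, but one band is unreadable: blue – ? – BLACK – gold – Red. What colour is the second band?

66 Ω = 660 × 10^-1.
The second band gives digit 6 of the significand, and 6 is blue.

blue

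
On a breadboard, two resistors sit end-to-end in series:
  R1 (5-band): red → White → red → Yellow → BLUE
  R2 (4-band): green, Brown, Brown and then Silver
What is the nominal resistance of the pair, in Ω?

R1: red, white, red → 292; yellow ×10^4 → 2920000 Ω.
R2: green, brown → 51; brown ×10 → 510 Ω.
Series: 2920000 + 510 = 2920510 Ω.

2920510 Ω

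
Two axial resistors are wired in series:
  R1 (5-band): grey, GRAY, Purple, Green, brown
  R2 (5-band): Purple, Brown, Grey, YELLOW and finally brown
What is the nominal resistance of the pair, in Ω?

95880000 Ω

R1: grey, grey, violet → 887; green ×10^5 → 88700000 Ω.
R2: violet, brown, grey → 718; yellow ×10^4 → 7180000 Ω.
Series: 88700000 + 7180000 = 95880000 Ω.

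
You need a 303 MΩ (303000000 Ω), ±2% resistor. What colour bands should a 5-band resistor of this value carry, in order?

303000000 Ω = 303 × 10^6.
3 → orange
0 → black
3 → orange
Multiplier 10^6 → blue.
±2% tolerance → red.

orange, black, orange, blue, red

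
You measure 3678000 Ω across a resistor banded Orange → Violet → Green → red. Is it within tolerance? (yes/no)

yes

Orange → 3 (first significant figure)
Violet → 7 (second significant figure)
Green → ×10^5 multiplier
Red → ±2% tolerance
37 × 100000 = 3700000 Ω
Allowed range: 3626000 Ω to 3774000 Ω.
3678000 Ω lies inside that range.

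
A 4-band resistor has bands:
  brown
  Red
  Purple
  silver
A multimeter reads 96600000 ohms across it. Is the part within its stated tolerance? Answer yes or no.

Brown → 1 (first significant figure)
Red → 2 (second significant figure)
Violet → ×10^7 multiplier
Silver → ±10% tolerance
12 × 10000000 = 120000000 Ω
Allowed range: 108000000 Ω to 132000000 Ω.
96600000 ohms lies outside that range.

no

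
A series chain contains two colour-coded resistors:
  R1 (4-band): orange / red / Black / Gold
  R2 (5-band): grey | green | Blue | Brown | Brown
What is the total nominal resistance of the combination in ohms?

R1: orange, red → 32; black ×1 → 32 Ω.
R2: grey, green, blue → 856; brown ×10 → 8560 Ω.
Series: 32 + 8560 = 8592 Ω.

8592 Ω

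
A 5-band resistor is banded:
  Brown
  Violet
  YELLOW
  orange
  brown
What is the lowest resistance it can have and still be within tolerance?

172260 Ω

Brown → 1 (first significant figure)
Violet → 7 (second significant figure)
Yellow → 4 (third significant figure)
Orange → ×10^3 multiplier
Brown → ±1% tolerance
174 × 1000 = 174000 Ω
Lowest = 174000 × (1 − 1/100) = 172260 Ω.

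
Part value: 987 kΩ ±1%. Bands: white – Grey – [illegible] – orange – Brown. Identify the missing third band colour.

987000 Ω = 987 × 10^3.
The third band gives digit 7 of the significand, and 7 is violet.

violet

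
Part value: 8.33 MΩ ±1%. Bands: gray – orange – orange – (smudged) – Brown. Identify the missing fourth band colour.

yellow

8330000 Ω = 833 × 10^4.
The fourth band is the multiplier, 10^4, which is yellow.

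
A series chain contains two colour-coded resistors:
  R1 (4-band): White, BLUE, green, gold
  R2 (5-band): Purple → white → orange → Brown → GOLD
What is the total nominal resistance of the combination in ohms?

R1: white, blue → 96; green ×10^5 → 9600000 Ω.
R2: violet, white, orange → 793; brown ×10 → 7930 Ω.
Series: 9600000 + 7930 = 9607930 Ω.

9607930 Ω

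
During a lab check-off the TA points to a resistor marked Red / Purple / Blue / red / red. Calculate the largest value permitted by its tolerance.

Red → 2 (first significant figure)
Violet → 7 (second significant figure)
Blue → 6 (third significant figure)
Red → ×10^2 multiplier
Red → ±2% tolerance
276 × 100 = 27600 Ω
Largest = 27600 × (1 + 2/100) = 28152 Ω.

28152 Ω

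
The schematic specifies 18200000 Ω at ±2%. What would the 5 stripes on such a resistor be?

18200000 Ω = 182 × 10^5.
1 → brown
8 → grey
2 → red
Multiplier 10^5 → green.
±2% tolerance → red.

brown, grey, red, green, red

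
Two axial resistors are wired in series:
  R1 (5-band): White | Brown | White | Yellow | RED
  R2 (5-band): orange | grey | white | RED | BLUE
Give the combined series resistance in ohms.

R1: white, brown, white → 919; yellow ×10^4 → 9190000 Ω.
R2: orange, grey, white → 389; red ×10^2 → 38900 Ω.
Series: 9190000 + 38900 = 9228900 Ω.

9228900 Ω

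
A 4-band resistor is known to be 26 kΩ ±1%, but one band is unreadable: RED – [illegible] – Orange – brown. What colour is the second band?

blue

26000 Ω = 26 × 10^3.
The second band gives digit 6 of the significand, and 6 is blue.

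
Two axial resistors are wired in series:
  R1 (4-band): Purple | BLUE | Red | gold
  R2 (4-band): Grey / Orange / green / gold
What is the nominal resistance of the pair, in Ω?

R1: violet, blue → 76; red ×10^2 → 7600 Ω.
R2: grey, orange → 83; green ×10^5 → 8300000 Ω.
Series: 7600 + 8300000 = 8307600 Ω.

8307600 Ω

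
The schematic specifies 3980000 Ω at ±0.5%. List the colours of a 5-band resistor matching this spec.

3980000 Ω = 398 × 10^4.
3 → orange
9 → white
8 → grey
Multiplier 10^4 → yellow.
±0.5% tolerance → green.

orange, white, grey, yellow, green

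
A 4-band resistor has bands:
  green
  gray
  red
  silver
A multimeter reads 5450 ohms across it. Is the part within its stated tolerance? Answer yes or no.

Green → 5 (first significant figure)
Grey → 8 (second significant figure)
Red → ×10^2 multiplier
Silver → ±10% tolerance
58 × 100 = 5800 Ω
Allowed range: 5220 Ω to 6380 Ω.
5450 ohms lies inside that range.

yes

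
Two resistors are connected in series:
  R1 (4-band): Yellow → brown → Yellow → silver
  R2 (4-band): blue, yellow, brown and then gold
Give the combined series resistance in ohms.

R1: yellow, brown → 41; yellow ×10^4 → 410000 Ω.
R2: blue, yellow → 64; brown ×10 → 640 Ω.
Series: 410000 + 640 = 410640 Ω.

410640 Ω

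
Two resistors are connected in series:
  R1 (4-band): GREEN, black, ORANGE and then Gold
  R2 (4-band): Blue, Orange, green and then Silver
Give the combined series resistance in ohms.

R1: green, black → 50; orange ×10^3 → 50000 Ω.
R2: blue, orange → 63; green ×10^5 → 6300000 Ω.
Series: 50000 + 6300000 = 6350000 Ω.

6350000 Ω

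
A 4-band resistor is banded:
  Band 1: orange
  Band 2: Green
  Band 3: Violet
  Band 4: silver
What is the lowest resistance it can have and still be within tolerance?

315000000 Ω

Orange → 3 (first significant figure)
Green → 5 (second significant figure)
Violet → ×10^7 multiplier
Silver → ±10% tolerance
35 × 10000000 = 350000000 Ω
Lowest = 350000000 × (1 − 10/100) = 315000000 Ω.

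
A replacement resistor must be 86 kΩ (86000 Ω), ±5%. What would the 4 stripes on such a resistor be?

86000 Ω = 86 × 10^3.
8 → grey
6 → blue
Multiplier 10^3 → orange.
±5% tolerance → gold.

grey, blue, orange, gold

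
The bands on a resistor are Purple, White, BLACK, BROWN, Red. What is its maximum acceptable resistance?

Violet → 7 (first significant figure)
White → 9 (second significant figure)
Black → 0 (third significant figure)
Brown → ×10 multiplier
Red → ±2% tolerance
790 × 10 = 7900 Ω
Maximum = 7900 × (1 + 2/100) = 8058 Ω.

8058 Ω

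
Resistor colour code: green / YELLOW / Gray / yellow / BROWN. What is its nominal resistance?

Green → 5 (first significant figure)
Yellow → 4 (second significant figure)
Grey → 8 (third significant figure)
Yellow → ×10^4 multiplier
548 × 10000 = 5480000 Ω

5480000 Ω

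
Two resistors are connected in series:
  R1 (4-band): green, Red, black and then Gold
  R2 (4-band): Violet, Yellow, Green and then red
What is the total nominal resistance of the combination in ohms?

7400052 Ω

R1: green, red → 52; black ×1 → 52 Ω.
R2: violet, yellow → 74; green ×10^5 → 7400000 Ω.
Series: 52 + 7400000 = 7400052 Ω.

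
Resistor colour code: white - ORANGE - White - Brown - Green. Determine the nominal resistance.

9390 Ω

White → 9 (first significant figure)
Orange → 3 (second significant figure)
White → 9 (third significant figure)
Brown → ×10 multiplier
939 × 10 = 9390 Ω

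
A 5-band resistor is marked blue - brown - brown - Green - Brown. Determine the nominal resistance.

61100000 Ω

Blue → 6 (first significant figure)
Brown → 1 (second significant figure)
Brown → 1 (third significant figure)
Green → ×10^5 multiplier
611 × 100000 = 61100000 Ω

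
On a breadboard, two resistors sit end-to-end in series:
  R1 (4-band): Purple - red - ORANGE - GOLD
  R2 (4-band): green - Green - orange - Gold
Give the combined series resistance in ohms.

R1: violet, red → 72; orange ×10^3 → 72000 Ω.
R2: green, green → 55; orange ×10^3 → 55000 Ω.
Series: 72000 + 55000 = 127000 Ω.

127000 Ω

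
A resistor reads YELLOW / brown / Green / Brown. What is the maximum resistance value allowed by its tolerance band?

4141000 Ω

Yellow → 4 (first significant figure)
Brown → 1 (second significant figure)
Green → ×10^5 multiplier
Brown → ±1% tolerance
41 × 100000 = 4100000 Ω
Maximum = 4100000 × (1 + 1/100) = 4141000 Ω.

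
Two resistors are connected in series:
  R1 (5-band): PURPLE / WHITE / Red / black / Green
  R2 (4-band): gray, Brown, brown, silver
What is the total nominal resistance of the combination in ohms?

1602 Ω

R1: violet, white, red → 792; black ×1 → 792 Ω.
R2: grey, brown → 81; brown ×10 → 810 Ω.
Series: 792 + 810 = 1602 Ω.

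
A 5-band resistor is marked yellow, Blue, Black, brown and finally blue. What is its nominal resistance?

4600 Ω

Yellow → 4 (first significant figure)
Blue → 6 (second significant figure)
Black → 0 (third significant figure)
Brown → ×10 multiplier
460 × 10 = 4600 Ω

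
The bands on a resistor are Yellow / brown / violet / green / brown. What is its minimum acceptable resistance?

Yellow → 4 (first significant figure)
Brown → 1 (second significant figure)
Violet → 7 (third significant figure)
Green → ×10^5 multiplier
Brown → ±1% tolerance
417 × 100000 = 41700000 Ω
Minimum = 41700000 × (1 − 1/100) = 41283000 Ω.

41283000 Ω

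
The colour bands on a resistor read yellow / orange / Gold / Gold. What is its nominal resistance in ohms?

4.3 Ω

Yellow → 4 (first significant figure)
Orange → 3 (second significant figure)
Gold → ×0.1 multiplier
43 × 0.1 = 4.3 Ω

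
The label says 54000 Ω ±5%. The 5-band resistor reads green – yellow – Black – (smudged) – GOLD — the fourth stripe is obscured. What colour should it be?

red

54000 Ω = 540 × 10^2.
The fourth band is the multiplier, 10^2, which is red.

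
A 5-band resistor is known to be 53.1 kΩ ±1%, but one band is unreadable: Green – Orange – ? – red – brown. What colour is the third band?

53100 Ω = 531 × 10^2.
The third band gives digit 1 of the significand, and 1 is brown.

brown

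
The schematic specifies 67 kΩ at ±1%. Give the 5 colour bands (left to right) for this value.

blue, violet, black, red, brown

67000 Ω = 670 × 10^2.
6 → blue
7 → violet
0 → black
Multiplier 10^2 → red.
±1% tolerance → brown.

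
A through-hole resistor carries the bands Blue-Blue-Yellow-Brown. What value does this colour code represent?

Blue → 6 (first significant figure)
Blue → 6 (second significant figure)
Yellow → ×10^4 multiplier
66 × 10000 = 660000 Ω

660000 Ω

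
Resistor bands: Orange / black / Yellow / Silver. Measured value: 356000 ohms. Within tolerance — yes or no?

no

Orange → 3 (first significant figure)
Black → 0 (second significant figure)
Yellow → ×10^4 multiplier
Silver → ±10% tolerance
30 × 10000 = 300000 Ω
Allowed range: 270000 Ω to 330000 Ω.
356000 ohms lies outside that range.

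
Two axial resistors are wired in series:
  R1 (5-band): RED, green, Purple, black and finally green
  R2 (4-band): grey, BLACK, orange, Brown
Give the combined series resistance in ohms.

R1: red, green, violet → 257; black ×1 → 257 Ω.
R2: grey, black → 80; orange ×10^3 → 80000 Ω.
Series: 257 + 80000 = 80257 Ω.

80257 Ω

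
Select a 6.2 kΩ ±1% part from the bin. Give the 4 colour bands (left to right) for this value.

blue, red, red, brown

6200 Ω = 62 × 10^2.
6 → blue
2 → red
Multiplier 10^2 → red.
±1% tolerance → brown.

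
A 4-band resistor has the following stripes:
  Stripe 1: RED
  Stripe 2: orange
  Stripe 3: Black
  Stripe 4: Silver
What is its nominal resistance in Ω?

23 Ω

Red → 2 (first significant figure)
Orange → 3 (second significant figure)
Black → ×1 multiplier
23 × 1 = 23 Ω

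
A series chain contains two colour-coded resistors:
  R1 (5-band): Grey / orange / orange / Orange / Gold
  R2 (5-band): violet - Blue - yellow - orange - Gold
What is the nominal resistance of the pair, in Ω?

R1: grey, orange, orange → 833; orange ×10^3 → 833000 Ω.
R2: violet, blue, yellow → 764; orange ×10^3 → 764000 Ω.
Series: 833000 + 764000 = 1597000 Ω.

1597000 Ω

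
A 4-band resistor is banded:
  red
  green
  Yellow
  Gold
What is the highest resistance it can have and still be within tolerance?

262500 Ω

Red → 2 (first significant figure)
Green → 5 (second significant figure)
Yellow → ×10^4 multiplier
Gold → ±5% tolerance
25 × 10000 = 250000 Ω
Highest = 250000 × (1 + 5/100) = 262500 Ω.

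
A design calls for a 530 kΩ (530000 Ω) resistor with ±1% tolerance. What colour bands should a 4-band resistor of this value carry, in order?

530000 Ω = 53 × 10^4.
5 → green
3 → orange
Multiplier 10^4 → yellow.
±1% tolerance → brown.

green, orange, yellow, brown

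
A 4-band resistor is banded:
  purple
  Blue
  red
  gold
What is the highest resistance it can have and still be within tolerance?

7980 Ω

Violet → 7 (first significant figure)
Blue → 6 (second significant figure)
Red → ×10^2 multiplier
Gold → ±5% tolerance
76 × 100 = 7600 Ω
Highest = 7600 × (1 + 5/100) = 7980 Ω.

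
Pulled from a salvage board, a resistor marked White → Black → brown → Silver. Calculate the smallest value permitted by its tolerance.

White → 9 (first significant figure)
Black → 0 (second significant figure)
Brown → ×10 multiplier
Silver → ±10% tolerance
90 × 10 = 900 Ω
Smallest = 900 × (1 − 10/100) = 810 Ω.

810 Ω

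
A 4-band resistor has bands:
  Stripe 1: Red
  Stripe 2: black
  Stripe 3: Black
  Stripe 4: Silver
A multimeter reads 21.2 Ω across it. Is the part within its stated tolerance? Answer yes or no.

Red → 2 (first significant figure)
Black → 0 (second significant figure)
Black → ×1 multiplier
Silver → ±10% tolerance
20 × 1 = 20 Ω
Allowed range: 18 Ω to 22 Ω.
21.2 Ω lies inside that range.

yes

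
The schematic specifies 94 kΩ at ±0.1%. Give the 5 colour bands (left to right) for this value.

94000 Ω = 940 × 10^2.
9 → white
4 → yellow
0 → black
Multiplier 10^2 → red.
±0.1% tolerance → violet.

white, yellow, black, red, violet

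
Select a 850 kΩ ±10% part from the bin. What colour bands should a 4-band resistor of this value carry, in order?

850000 Ω = 85 × 10^4.
8 → grey
5 → green
Multiplier 10^4 → yellow.
±10% tolerance → silver.

grey, green, yellow, silver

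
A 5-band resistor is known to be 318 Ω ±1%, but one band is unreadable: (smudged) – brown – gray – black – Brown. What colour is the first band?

orange

318 Ω = 318 × 10^0.
The first band gives digit 3 of the significand, and 3 is orange.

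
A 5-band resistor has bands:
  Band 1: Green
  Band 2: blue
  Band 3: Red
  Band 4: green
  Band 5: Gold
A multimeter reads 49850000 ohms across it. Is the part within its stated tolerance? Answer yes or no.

no

Green → 5 (first significant figure)
Blue → 6 (second significant figure)
Red → 2 (third significant figure)
Green → ×10^5 multiplier
Gold → ±5% tolerance
562 × 100000 = 56200000 Ω
Allowed range: 53390000 Ω to 59010000 Ω.
49850000 ohms lies outside that range.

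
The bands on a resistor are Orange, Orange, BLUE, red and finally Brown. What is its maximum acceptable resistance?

33936 Ω

Orange → 3 (first significant figure)
Orange → 3 (second significant figure)
Blue → 6 (third significant figure)
Red → ×10^2 multiplier
Brown → ±1% tolerance
336 × 100 = 33600 Ω
Maximum = 33600 × (1 + 1/100) = 33936 Ω.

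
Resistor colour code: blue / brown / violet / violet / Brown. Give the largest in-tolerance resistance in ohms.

Blue → 6 (first significant figure)
Brown → 1 (second significant figure)
Violet → 7 (third significant figure)
Violet → ×10^7 multiplier
Brown → ±1% tolerance
617 × 10000000 = 6170000000 Ω
Largest = 6170000000 × (1 + 1/100) = 6231700000 Ω.

6231700000 Ω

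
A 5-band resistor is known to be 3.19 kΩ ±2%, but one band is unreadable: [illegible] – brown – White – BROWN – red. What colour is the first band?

3190 Ω = 319 × 10^1.
The first band gives digit 3 of the significand, and 3 is orange.

orange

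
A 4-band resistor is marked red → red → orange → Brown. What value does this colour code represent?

22000 Ω

Red → 2 (first significant figure)
Red → 2 (second significant figure)
Orange → ×10^3 multiplier
22 × 1000 = 22000 Ω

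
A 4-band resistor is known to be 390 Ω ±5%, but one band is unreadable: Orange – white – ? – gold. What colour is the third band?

brown

390 Ω = 39 × 10^1.
The third band is the multiplier, 10^1, which is brown.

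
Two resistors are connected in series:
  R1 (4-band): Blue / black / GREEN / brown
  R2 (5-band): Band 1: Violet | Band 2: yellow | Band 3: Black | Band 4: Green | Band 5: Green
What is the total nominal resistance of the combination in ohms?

R1: blue, black → 60; green ×10^5 → 6000000 Ω.
R2: violet, yellow, black → 740; green ×10^5 → 74000000 Ω.
Series: 6000000 + 74000000 = 80000000 Ω.

80000000 Ω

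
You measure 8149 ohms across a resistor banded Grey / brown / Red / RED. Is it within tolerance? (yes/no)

yes

Grey → 8 (first significant figure)
Brown → 1 (second significant figure)
Red → ×10^2 multiplier
Red → ±2% tolerance
81 × 100 = 8100 Ω
Allowed range: 7938 Ω to 8262 Ω.
8149 ohms lies inside that range.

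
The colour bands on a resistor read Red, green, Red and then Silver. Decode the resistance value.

Red → 2 (first significant figure)
Green → 5 (second significant figure)
Red → ×10^2 multiplier
25 × 100 = 2500 Ω

2500 Ω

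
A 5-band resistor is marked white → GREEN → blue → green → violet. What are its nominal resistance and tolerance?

95600000 Ω ±0.1%

White → 9 (first significant figure)
Green → 5 (second significant figure)
Blue → 6 (third significant figure)
Green → ×10^5 multiplier
Violet → ±0.1% tolerance
956 × 100000 = 95600000 Ω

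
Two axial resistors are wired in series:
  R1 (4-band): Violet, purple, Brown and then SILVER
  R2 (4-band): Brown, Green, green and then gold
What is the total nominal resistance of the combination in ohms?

1500770 Ω

R1: violet, violet → 77; brown ×10 → 770 Ω.
R2: brown, green → 15; green ×10^5 → 1500000 Ω.
Series: 770 + 1500000 = 1500770 Ω.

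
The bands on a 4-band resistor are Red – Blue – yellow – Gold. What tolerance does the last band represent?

The last band, gold, is the tolerance band.
Gold corresponds to ±5%.

±5%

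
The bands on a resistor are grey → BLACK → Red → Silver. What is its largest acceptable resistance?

8800 Ω

Grey → 8 (first significant figure)
Black → 0 (second significant figure)
Red → ×10^2 multiplier
Silver → ±10% tolerance
80 × 100 = 8000 Ω
Largest = 8000 × (1 + 10/100) = 8800 Ω.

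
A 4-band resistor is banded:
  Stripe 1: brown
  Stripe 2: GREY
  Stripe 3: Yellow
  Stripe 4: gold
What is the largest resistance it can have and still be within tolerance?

189000 Ω

Brown → 1 (first significant figure)
Grey → 8 (second significant figure)
Yellow → ×10^4 multiplier
Gold → ±5% tolerance
18 × 10000 = 180000 Ω
Largest = 180000 × (1 + 5/100) = 189000 Ω.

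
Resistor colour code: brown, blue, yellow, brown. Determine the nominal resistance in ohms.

Brown → 1 (first significant figure)
Blue → 6 (second significant figure)
Yellow → ×10^4 multiplier
16 × 10000 = 160000 Ω

160000 Ω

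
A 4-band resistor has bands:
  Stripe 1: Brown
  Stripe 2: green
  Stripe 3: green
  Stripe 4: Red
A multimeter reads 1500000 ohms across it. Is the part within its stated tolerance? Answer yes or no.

yes

Brown → 1 (first significant figure)
Green → 5 (second significant figure)
Green → ×10^5 multiplier
Red → ±2% tolerance
15 × 100000 = 1500000 Ω
Allowed range: 1470000 Ω to 1530000 Ω.
1500000 ohms lies inside that range.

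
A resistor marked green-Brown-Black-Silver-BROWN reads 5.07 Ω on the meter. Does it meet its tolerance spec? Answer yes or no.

yes

Green → 5 (first significant figure)
Brown → 1 (second significant figure)
Black → 0 (third significant figure)
Silver → ×0.01 multiplier
Brown → ±1% tolerance
510 × 0.01 = 5.1 Ω
Allowed range: 5.049 Ω to 5.151 Ω.
5.07 Ω lies inside that range.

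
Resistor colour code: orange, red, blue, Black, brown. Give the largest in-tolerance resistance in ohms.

Orange → 3 (first significant figure)
Red → 2 (second significant figure)
Blue → 6 (third significant figure)
Black → ×1 multiplier
Brown → ±1% tolerance
326 × 1 = 326 Ω
Largest = 326 × (1 + 1/100) = 329.26 Ω.

329.26 Ω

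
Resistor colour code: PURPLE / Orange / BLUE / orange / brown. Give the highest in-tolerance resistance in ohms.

743360 Ω

Violet → 7 (first significant figure)
Orange → 3 (second significant figure)
Blue → 6 (third significant figure)
Orange → ×10^3 multiplier
Brown → ±1% tolerance
736 × 1000 = 736000 Ω
Highest = 736000 × (1 + 1/100) = 743360 Ω.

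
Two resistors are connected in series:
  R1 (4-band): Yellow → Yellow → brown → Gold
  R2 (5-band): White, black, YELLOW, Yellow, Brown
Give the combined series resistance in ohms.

R1: yellow, yellow → 44; brown ×10 → 440 Ω.
R2: white, black, yellow → 904; yellow ×10^4 → 9040000 Ω.
Series: 440 + 9040000 = 9040440 Ω.

9040440 Ω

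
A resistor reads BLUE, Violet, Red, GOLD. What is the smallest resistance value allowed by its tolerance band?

Blue → 6 (first significant figure)
Violet → 7 (second significant figure)
Red → ×10^2 multiplier
Gold → ±5% tolerance
67 × 100 = 6700 Ω
Smallest = 6700 × (1 − 5/100) = 6365 Ω.

6365 Ω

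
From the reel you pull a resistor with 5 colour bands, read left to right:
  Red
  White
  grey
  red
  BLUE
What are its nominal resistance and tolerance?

Red → 2 (first significant figure)
White → 9 (second significant figure)
Grey → 8 (third significant figure)
Red → ×10^2 multiplier
Blue → ±0.25% tolerance
298 × 100 = 29800 Ω

29800 Ω ±0.25%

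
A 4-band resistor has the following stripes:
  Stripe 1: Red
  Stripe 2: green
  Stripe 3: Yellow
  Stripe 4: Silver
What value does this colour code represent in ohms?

250000 Ω

Red → 2 (first significant figure)
Green → 5 (second significant figure)
Yellow → ×10^4 multiplier
25 × 10000 = 250000 Ω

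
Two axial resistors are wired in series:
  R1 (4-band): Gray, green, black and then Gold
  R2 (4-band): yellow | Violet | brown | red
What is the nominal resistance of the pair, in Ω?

R1: grey, green → 85; black ×1 → 85 Ω.
R2: yellow, violet → 47; brown ×10 → 470 Ω.
Series: 85 + 470 = 555 Ω.

555 Ω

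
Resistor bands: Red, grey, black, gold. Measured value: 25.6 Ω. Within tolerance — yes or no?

Red → 2 (first significant figure)
Grey → 8 (second significant figure)
Black → ×1 multiplier
Gold → ±5% tolerance
28 × 1 = 28 Ω
Allowed range: 26.6 Ω to 29.4 Ω.
25.6 Ω lies outside that range.

no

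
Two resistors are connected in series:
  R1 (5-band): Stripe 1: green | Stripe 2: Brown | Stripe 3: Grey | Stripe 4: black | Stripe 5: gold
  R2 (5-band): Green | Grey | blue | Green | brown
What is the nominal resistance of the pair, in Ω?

58600518 Ω

R1: green, brown, grey → 518; black ×1 → 518 Ω.
R2: green, grey, blue → 586; green ×10^5 → 58600000 Ω.
Series: 518 + 58600000 = 58600518 Ω.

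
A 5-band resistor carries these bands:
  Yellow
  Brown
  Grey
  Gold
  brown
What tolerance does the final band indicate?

±1%

The last band, brown, is the tolerance band.
Brown corresponds to ±1%.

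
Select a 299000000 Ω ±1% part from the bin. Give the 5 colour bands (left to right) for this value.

299000000 Ω = 299 × 10^6.
2 → red
9 → white
9 → white
Multiplier 10^6 → blue.
±1% tolerance → brown.

red, white, white, blue, brown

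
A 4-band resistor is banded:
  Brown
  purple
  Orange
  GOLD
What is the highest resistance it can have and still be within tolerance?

Brown → 1 (first significant figure)
Violet → 7 (second significant figure)
Orange → ×10^3 multiplier
Gold → ±5% tolerance
17 × 1000 = 17000 Ω
Highest = 17000 × (1 + 5/100) = 17850 Ω.

17850 Ω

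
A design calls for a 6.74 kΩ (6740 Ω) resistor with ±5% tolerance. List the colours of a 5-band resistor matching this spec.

blue, violet, yellow, brown, gold

6740 Ω = 674 × 10^1.
6 → blue
7 → violet
4 → yellow
Multiplier 10^1 → brown.
±5% tolerance → gold.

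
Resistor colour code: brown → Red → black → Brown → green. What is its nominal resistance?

Brown → 1 (first significant figure)
Red → 2 (second significant figure)
Black → 0 (third significant figure)
Brown → ×10 multiplier
120 × 10 = 1200 Ω

1200 Ω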